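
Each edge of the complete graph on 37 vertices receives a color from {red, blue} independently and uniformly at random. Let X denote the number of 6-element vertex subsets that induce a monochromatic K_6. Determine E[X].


Let X = Σ_S X_S over the C(37, 6) = 2324784 subsets S of size 6, where X_S = 1 if the K_6 on S is monochromatic.
For a fixed S, the K_6 on S has C(6, 2) = 15 edges. P[all 15 edges red] = (1/2)^15, and likewise for blue, so P[monochromatic] = 2·(1/2)^15 = 2^{1 − 15} = 1/16384.
By linearity of expectation: E[X] = C(37, 6) · 2^{1 − 15} = 2324784 · 1/16384 = 145299/1024.
Numerically: E[X] ≈ 141.89355.

E[X] = C(37,6)·2^(1−C(6,2)) = 145299/1024 ≈ 141.89355.


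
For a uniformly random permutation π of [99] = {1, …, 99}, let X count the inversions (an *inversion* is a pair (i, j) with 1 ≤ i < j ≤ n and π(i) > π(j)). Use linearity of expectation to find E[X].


Write X = Σ X_I over the C(99, 2) = 4851 pairs i < j, with X_I the indicator of one inversion.
There are 4851 indicators.
For each fixed pair i < j, the values π(i) and π(j) are two distinct elements of {1, …, 99} in uniformly random order; by symmetry P[π(i) > π(j)] = 1/2.
By linearity: E[X] = 4851 · (1/2) = C(99, 2) · (1/2) = 4851/2 = 4851/2 ≈ 2425.500000.

E[X] = 4851/2 = 2425.500000.


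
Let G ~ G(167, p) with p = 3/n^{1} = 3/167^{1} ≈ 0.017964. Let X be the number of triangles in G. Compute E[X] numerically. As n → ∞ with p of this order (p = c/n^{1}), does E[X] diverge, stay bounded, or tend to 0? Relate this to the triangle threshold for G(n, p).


Number of potential triangles: C(167, 3) = 762355.
Each occurs with probability p³ ≈ (0.017964)³ ≈ 5.7971475e-06.
By linearity: E[X] = C(167, 3)·p³ ≈ 762355 · 5.7971475e-06 ≈ 4.41948.
Here α = 1, so p = 3/n is exactly at the triangle threshold p ~ 1/n. Asymptotically E[X] → c³/6 = 3³/6 = 9/2 ≈ 4.50000, a bounded constant. In this regime the triangle count is asymptotically Poisson(c³/6).

E[X] ≈ 4.41948; in regime p = Θ(1/n^{1}) E[X] stays bounded (at the triangle threshold p ~ 1/n).


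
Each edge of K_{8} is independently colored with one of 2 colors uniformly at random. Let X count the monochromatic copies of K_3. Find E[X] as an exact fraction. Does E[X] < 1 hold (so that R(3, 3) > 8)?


E[X] = C(8, 3) · 2^{1 − 3} = 56 · 2^{−2} = 56/4.
As a reduced fraction: E[X] = 14 ≈ 14.000.
Is E[X] < 1? NO.
Since E[X] ≥ 1, the first-moment bound is inconclusive at n = 8; it does NOT by itself certify R(3, 3) > 8.

E[X] = 14 ≈ 14.000; E[X] ≥ 1; first-moment method inconclusive here.


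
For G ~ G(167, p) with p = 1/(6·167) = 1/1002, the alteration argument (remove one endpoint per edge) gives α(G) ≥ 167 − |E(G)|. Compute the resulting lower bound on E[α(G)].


E[|E(G)|] = C(167, 2)·p = 13861 · (1/1002) = 83/6.
E[α(G)] ≥ n − E[|E(G)|] = 167 − 83/6 = 919/6.
Numerically: ≈ 153.166667.
(This is only a lower bound; the true E[α(G)] may be larger.)

E[α(G)] ≥ 919/6 ≈ 153.166667.


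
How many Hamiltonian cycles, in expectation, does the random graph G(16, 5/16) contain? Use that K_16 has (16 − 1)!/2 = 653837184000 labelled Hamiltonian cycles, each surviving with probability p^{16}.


K_16 has (16 − 1)!/2 = 653837184000 labelled Hamiltonian cycles.
For each such Hamiltonian cycle H, let X_H = 1 if all 16 edges of H are present in G. Then P[X_H = 1] = p^{16} = (5/16)^{16} = 152587890625/18446744073709551616.
Summing the indicators: E[X] = Σ_H E[X_H] = 653837184000 · p^{16} = 653837184000 · 152587890625/18446744073709551616 = 97429332733154296875/18014398509481984.
Numerically: E[X] ≈ 5408.

E[X] = 653837184000 · (5/16)^{16} = 97429332733154296875/18014398509481984 ≈ 5408.


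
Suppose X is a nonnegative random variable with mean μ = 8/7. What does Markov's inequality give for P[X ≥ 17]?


μ = E[X] = 8/7, a = 17.
Markov: P[X ≥ 17] ≤ μ/a = (8/7)/17 = 8/119.
Numerically: ≈ 0.0672.
(Since a = 17 > μ = 1.1429, the bound 8/119 is < 1 and informative.)

P[X ≥ 17] ≤ 8/119 ≈ 0.0672.


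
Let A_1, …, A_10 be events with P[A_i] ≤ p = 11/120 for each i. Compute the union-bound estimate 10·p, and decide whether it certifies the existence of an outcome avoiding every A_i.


Union bound: P[∪_{i=1}^{10} A_i] ≤ Σ_i P[A_i] ≤ 10·p = 10·(11/120) = 11/12.
Numerically: 11/12 ≈ 0.91667.
Is 11/12 < 1? YES.
Since P[∪ A_i] ≤ 11/12 < 1, the complement has P[∩ A_i^c] ≥ 1 − 11/12 = 1/12 > 0, so some outcome avoids every A_i.

10·p = 11/12 ≈ 0.91667; existence CERTIFIED by the union bound.


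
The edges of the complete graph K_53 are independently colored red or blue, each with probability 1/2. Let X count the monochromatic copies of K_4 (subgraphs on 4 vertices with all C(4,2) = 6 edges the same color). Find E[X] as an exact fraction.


Let X = Σ_S X_S over the C(53, 4) = 292825 subsets S of size 4, where X_S = 1 if the K_4 on S is monochromatic.
For a fixed S, the K_4 on S has C(4, 2) = 6 edges. P[all 6 edges red] = (1/2)^6, and likewise for blue, so P[monochromatic] = 2·(1/2)^6 = 2^{1 − 6} = 1/32.
Summing: E[X] = C(53, 4) · 2^{1 − 6} = 292825 · 1/32 = 292825/32.
Numerically: E[X] ≈ 9150.781250.

E[X] = C(53,4)·2^(1−C(4,2)) = 292825/32 ≈ 9150.781250.


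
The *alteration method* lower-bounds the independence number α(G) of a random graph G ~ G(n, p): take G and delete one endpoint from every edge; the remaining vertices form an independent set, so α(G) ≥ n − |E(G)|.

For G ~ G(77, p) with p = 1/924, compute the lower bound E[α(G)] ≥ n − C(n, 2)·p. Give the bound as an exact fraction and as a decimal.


E[|E(G)|] = C(77, 2)·p = 2926 · (1/924) = 19/6.
E[α(G)] ≥ n − E[|E(G)|] = 77 − 19/6 = 443/6.
Numerically: ≈ 73.833333.
(This is only a lower bound; the true E[α(G)] may be larger.)

E[α(G)] ≥ 443/6 ≈ 73.833333.


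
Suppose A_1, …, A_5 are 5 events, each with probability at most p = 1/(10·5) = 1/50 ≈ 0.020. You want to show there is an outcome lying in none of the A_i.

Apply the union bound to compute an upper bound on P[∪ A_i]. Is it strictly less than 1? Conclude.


Union bound: P[∪_{i=1}^{5} A_i] ≤ Σ_i P[A_i] ≤ 5·p = 5·(1/50) = 1/10.
Numerically: 1/10 ≈ 0.100.
Is 1/10 < 1? YES.
Since P[∪ A_i] ≤ 1/10 < 1, the complement has P[∩ A_i^c] ≥ 1 − 1/10 = 9/10 > 0, so some outcome avoids every A_i.

5·p = 1/10 ≈ 0.100; existence CERTIFIED by the union bound.


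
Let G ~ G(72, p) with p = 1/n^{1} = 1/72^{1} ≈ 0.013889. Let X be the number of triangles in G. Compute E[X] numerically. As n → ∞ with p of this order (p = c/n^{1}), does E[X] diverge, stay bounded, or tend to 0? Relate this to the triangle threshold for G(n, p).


Number of potential triangles: C(72, 3) = 59640.
Each occurs with probability p³ ≈ (0.013889)³ ≈ 2.6791838e-06.
By linearity: E[X] = C(72, 3)·p³ ≈ 59640 · 2.6791838e-06 ≈ 0.15979.
Here α = 1, so p = 1/n is exactly at the triangle threshold p ~ 1/n. Asymptotically E[X] → c³/6 = 1³/6 = 1/6 ≈ 0.16667, a bounded constant. In this regime the triangle count is asymptotically Poisson(c³/6).

E[X] ≈ 0.15979; in regime p = Θ(1/n^{1}) E[X] stays bounded (at the triangle threshold p ~ 1/n).


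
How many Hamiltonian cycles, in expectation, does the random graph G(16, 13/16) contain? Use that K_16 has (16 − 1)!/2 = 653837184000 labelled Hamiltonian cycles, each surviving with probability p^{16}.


K_16 has (16 − 1)!/2 = 653837184000 labelled Hamiltonian cycles.
For each such Hamiltonian cycle H, let X_H = 1 if all 16 edges of H are present in G. Then P[X_H = 1] = p^{16} = (13/16)^{16} = 665416609183179841/18446744073709551616.
Summing the indicators: E[X] = Σ_H E[X_H] = 653837184000 · p^{16} = 653837184000 · 665416609183179841/18446744073709551616 = 424877072202303561918952875/18014398509481984.
Numerically: E[X] ≈ 2.36e+10.

E[X] = 653837184000 · (13/16)^{16} = 424877072202303561918952875/18014398509481984 ≈ 2.36e+10.


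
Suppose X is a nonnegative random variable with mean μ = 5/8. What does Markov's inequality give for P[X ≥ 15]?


μ = E[X] = 5/8, a = 15.
Markov: P[X ≥ 15] ≤ μ/a = (5/8)/15 = 1/24.
Numerically: ≈ 0.04167.
(Since a = 15 > μ = 0.62500, the bound 1/24 is < 1 and informative.)

P[X ≥ 15] ≤ 1/24 ≈ 0.04167.


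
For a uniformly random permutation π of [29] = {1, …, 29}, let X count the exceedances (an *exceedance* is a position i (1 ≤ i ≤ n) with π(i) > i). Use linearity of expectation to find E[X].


Write X = Σ_{i=1}^{29} X_i, where X_i = 1_{π(i) > i}.
For each fixed i, π(i) is uniform over {1, …, 29} (marginal of a uniform permutation), so P[π(i) > i] = (n − i)/n. Summing: Σ_{i=1}^{29} (n − i)/n = (0 + 1 + … + 28)/29 = 29(29 − 1)/(2·29) = (29 − 1)/2.
Hence E[X] = Σ_{i=1}^{29} (29 − i)/29 = 14 ≈ 14.000000.

E[X] = 14 = 14.000000.


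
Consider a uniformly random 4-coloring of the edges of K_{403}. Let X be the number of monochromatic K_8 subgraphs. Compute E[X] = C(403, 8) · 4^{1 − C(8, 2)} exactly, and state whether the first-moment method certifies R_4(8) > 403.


E[X] = C(403, 8) · 4^{1 − 28} = 16090020602228430 · 4^{−27} = 16090020602228430/18014398509481984.
As a reduced fraction: E[X] = 8045010301114215/9007199254740992 ≈ 0.893176.
Is E[X] < 1? YES.
Since E[X] < 1, there exists a 4-coloring of K_{403} with no monochromatic K_8; hence R_4(8) > 403.

E[X] = 8045010301114215/9007199254740992 ≈ 0.893176; E[X] < 1, so R_4(8) > 403.


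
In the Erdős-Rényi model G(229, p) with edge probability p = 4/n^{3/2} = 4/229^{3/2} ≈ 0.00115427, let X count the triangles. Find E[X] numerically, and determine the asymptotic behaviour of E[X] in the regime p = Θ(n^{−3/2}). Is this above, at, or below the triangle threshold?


Number of potential triangles: C(229, 3) = 1975354.
Each occurs with probability p³ ≈ (0.00115427)³ ≈ 1.53787240e-09.
By linearity: E[X] = C(229, 3)·p³ ≈ 1975354 · 1.53787240e-09 ≈ 0.003038.
Since α = 3/2 > 1, p = c/n^{3/2} = o(1/n) is below the triangle threshold p ~ 1/n. Asymptotically E[X] ~ (c³/6)·n^{3(1−α)} = (4³/6)·n^{-1.5} → 0, so by Markov's inequality G has no triangles w.h.p.

E[X] ≈ 0.003038; in regime p = Θ(1/n^{3/2}) E[X] tends to 0 (below the triangle threshold p ~ 1/n).


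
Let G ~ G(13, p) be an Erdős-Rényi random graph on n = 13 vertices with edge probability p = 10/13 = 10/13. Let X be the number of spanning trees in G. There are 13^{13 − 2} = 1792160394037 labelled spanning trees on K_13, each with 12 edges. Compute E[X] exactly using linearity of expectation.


K_13 has 13^{13 − 2} = 1792160394037 labelled spanning trees.
For each such spanning tree H, let X_H = 1 if all 12 edges of H are present in G. Then P[X_H = 1] = p^{12} = (10/13)^{12} = 1000000000000/23298085122481.
By linearity: E[X] = Σ_H E[X_H] = 1792160394037 · p^{12} = 1792160394037 · 1000000000000/23298085122481 = 1000000000000/13.
Numerically: E[X] ≈ 7.692e+10.

E[X] = 1792160394037 · (10/13)^{12} = 1000000000000/13 ≈ 7.692e+10.


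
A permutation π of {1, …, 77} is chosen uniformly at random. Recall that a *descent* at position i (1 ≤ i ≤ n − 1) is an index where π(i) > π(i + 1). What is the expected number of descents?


Write X = Σ X_I over i = 1, …, 76, with X_I the indicator of one descent.
There are 76 indicators.
For each fixed i, the pair (π(i), π(i+1)) is a uniformly random ordered pair of distinct values from {1, …, 77}; by symmetry P[π(i) > π(i+1)] = 1/2.
By linearity: E[X] = 76 · (1/2) = (77 − 1) · (1/2) = 38 ≈ 38.00000.

E[X] = 38 = 38.00000.


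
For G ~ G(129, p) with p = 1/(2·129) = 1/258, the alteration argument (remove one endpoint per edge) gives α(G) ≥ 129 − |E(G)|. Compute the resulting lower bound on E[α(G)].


E[|E(G)|] = C(129, 2)·p = 8256 · (1/258) = 32.
E[α(G)] ≥ n − E[|E(G)|] = 129 − 32 = 97.
Numerically: ≈ 97.00000.
(This is only a lower bound; the true E[α(G)] may be larger.)

E[α(G)] ≥ 97 ≈ 97.00000.


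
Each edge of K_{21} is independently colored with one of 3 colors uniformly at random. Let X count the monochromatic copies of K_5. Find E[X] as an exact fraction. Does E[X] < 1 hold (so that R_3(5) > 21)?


E[X] = C(21, 5) · 3^{1 − 10} = 20349 · 3^{−9} = 20349/19683.
As a reduced fraction: E[X] = 2261/2187 ≈ 1.03384.
Is E[X] < 1? NO.
Since E[X] ≥ 1, the first-moment bound is inconclusive at n = 21; it does NOT by itself certify R_3(5) > 21.

E[X] = 2261/2187 ≈ 1.03384; E[X] ≥ 1; first-moment method inconclusive here.


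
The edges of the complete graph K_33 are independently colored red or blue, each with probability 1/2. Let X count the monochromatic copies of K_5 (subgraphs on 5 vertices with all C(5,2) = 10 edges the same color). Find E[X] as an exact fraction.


Let X = Σ_S X_S over the C(33, 5) = 237336 subsets S of size 5, where X_S = 1 if the K_5 on S is monochromatic.
For a fixed S, the K_5 on S has C(5, 2) = 10 edges. P[all 10 edges red] = (1/2)^10, and likewise for blue, so P[monochromatic] = 2·(1/2)^10 = 2^{1 − 10} = 1/512.
By linearity: E[X] = C(33, 5) · 2^{1 − 10} = 237336 · 1/512 = 29667/64.
Numerically: E[X] ≈ 463.5469.

E[X] = C(33,5)·2^(1−C(5,2)) = 29667/64 ≈ 463.5469.


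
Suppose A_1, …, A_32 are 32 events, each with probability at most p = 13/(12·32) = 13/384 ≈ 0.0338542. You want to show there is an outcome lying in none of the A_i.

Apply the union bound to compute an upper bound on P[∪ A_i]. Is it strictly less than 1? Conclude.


Union bound: P[∪_{i=1}^{32} A_i] ≤ Σ_i P[A_i] ≤ 32·p = 32·(13/384) = 13/12.
Numerically: 13/12 ≈ 1.0833333.
Is 13/12 < 1? NO.
Since the bound 13/12 is ≥ 1, the union bound is uninformative here; it does NOT by itself certify existence.

32·p = 13/12 ≈ 1.0833333; existence NOT certified by the union bound.


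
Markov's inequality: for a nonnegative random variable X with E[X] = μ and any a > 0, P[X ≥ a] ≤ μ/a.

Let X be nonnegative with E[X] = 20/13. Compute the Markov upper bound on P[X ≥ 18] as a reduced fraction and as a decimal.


μ = E[X] = 20/13, a = 18.
Markov: P[X ≥ 18] ≤ μ/a = (20/13)/18 = 10/117.
Numerically: ≈ 0.0855.
(Since a = 18 > μ = 1.5385, the bound 10/117 is < 1 and informative.)

P[X ≥ 18] ≤ 10/117 ≈ 0.0855.


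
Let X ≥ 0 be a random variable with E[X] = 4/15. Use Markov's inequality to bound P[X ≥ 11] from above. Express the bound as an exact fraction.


μ = E[X] = 4/15, a = 11.
Markov: P[X ≥ 11] ≤ μ/a = (4/15)/11 = 4/165.
Numerically: ≈ 0.0242.
(Since a = 11 > μ = 0.2667, the bound 4/165 is < 1 and informative.)

P[X ≥ 11] ≤ 4/165 ≈ 0.0242.


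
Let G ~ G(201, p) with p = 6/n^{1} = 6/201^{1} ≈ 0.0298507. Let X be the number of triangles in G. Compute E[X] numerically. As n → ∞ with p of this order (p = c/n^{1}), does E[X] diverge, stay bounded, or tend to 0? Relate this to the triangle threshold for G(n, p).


Number of potential triangles: C(201, 3) = 1333300.
Each occurs with probability p³ ≈ (0.0298507)³ ≈ 2.65990165e-05.
By linearity: E[X] = C(201, 3)·p³ ≈ 1333300 · 2.65990165e-05 ≈ 35.464469.
Here α = 1, so p = 6/n is exactly at the triangle threshold p ~ 1/n. Asymptotically E[X] → c³/6 = 6³/6 = 36 ≈ 36.000000, a bounded constant. In this regime the triangle count is asymptotically Poisson(c³/6).

E[X] ≈ 35.464469; in regime p = Θ(1/n^{1}) E[X] stays bounded (at the triangle threshold p ~ 1/n).


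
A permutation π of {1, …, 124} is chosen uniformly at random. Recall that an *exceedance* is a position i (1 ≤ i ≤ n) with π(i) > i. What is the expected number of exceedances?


Write X = Σ_{i=1}^{124} X_i, where X_i = 1_{π(i) > i}.
For each fixed i, π(i) is uniform over {1, …, 124} (marginal of a uniform permutation), so P[π(i) > i] = (n − i)/n. Summing: Σ_{i=1}^{124} (n − i)/n = (0 + 1 + … + 123)/124 = 124(124 − 1)/(2·124) = (124 − 1)/2.
Hence E[X] = Σ_{i=1}^{124} (124 − i)/124 = 123/2 ≈ 61.500.

E[X] = 123/2 = 61.500.


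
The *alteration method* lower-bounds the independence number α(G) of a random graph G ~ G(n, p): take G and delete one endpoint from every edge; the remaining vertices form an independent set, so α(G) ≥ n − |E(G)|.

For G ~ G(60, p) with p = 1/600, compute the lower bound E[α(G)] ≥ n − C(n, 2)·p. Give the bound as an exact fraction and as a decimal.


E[|E(G)|] = C(60, 2)·p = 1770 · (1/600) = 59/20.
E[α(G)] ≥ n − E[|E(G)|] = 60 − 59/20 = 1141/20.
Numerically: ≈ 57.050000.
(This is only a lower bound; the true E[α(G)] may be larger.)

E[α(G)] ≥ 1141/20 ≈ 57.050000.


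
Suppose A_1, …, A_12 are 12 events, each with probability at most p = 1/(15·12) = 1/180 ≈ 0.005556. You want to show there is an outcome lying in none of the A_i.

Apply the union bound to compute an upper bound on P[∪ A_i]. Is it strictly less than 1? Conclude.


Union bound: P[∪_{i=1}^{12} A_i] ≤ Σ_i P[A_i] ≤ 12·p = 12·(1/180) = 1/15.
Numerically: 1/15 ≈ 0.066667.
Is 1/15 < 1? YES.
Since P[∪ A_i] ≤ 1/15 < 1, the complement has P[∩ A_i^c] ≥ 1 − 1/15 = 14/15 > 0, so some outcome avoids every A_i.

12·p = 1/15 ≈ 0.066667; existence CERTIFIED by the union bound.


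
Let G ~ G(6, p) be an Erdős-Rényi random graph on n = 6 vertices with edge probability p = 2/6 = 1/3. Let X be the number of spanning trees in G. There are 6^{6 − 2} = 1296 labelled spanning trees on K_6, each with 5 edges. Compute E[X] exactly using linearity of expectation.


K_6 has 6^{6 − 2} = 1296 labelled spanning trees.
For each such spanning tree H, let X_H = 1 if all 5 edges of H are present in G. Then P[X_H = 1] = p^{5} = (1/3)^{5} = 1/243.
Summing the indicators: E[X] = Σ_H E[X_H] = 1296 · p^{5} = 1296 · 1/243 = 16/3.
Numerically: E[X] ≈ 5.333.

E[X] = 1296 · (1/3)^{5} = 16/3 ≈ 5.333.


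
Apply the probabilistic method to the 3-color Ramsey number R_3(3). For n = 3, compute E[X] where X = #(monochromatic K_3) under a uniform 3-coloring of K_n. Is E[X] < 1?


E[X] = C(3, 3) · 3^{1 − 3} = 1 · 3^{−2} = 1/9.
As a reduced fraction: E[X] = 1/9 ≈ 0.111.
Is E[X] < 1? YES.
Since E[X] < 1, there exists a 3-coloring of K_{3} with no monochromatic K_3; hence R_3(3) > 3.

E[X] = 1/9 ≈ 0.111; E[X] < 1, so R_3(3) > 3.


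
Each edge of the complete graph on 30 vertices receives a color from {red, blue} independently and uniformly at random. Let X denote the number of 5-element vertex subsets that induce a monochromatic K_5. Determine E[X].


Let X = Σ_S X_S over the C(30, 5) = 142506 subsets S of size 5, where X_S = 1 if the K_5 on S is monochromatic.
For a fixed S, the K_5 on S has C(5, 2) = 10 edges. P[all 10 edges red] = (1/2)^10, and likewise for blue, so P[monochromatic] = 2·(1/2)^10 = 2^{1 − 10} = 1/512.
By linearity: E[X] = C(30, 5) · 2^{1 − 10} = 142506 · 1/512 = 71253/256.
Numerically: E[X] ≈ 278.3320.

E[X] = C(30,5)·2^(1−C(5,2)) = 71253/256 ≈ 278.3320.


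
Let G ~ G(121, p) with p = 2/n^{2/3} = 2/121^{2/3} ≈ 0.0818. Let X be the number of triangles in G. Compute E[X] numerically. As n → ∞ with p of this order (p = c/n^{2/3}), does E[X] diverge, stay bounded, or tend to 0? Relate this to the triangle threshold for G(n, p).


Number of potential triangles: C(121, 3) = 287980.
Each occurs with probability p³ ≈ (0.0818)³ ≈ 5.46411e-04.
By linearity: E[X] = C(121, 3)·p³ ≈ 287980 · 5.46411e-04 ≈ 157.355.
Since α = 2/3 < 1, p = c/n^{2/3} ≫ 1/n is above the triangle threshold p ~ 1/n. Asymptotically E[X] ~ (c³/6)·n^{3(1−α)} = (2³/6)·n^{1} → ∞; triangles are abundant w.h.p.

E[X] ≈ 157.355; in regime p = Θ(1/n^{2/3}) E[X] diverges (above the triangle threshold p ~ 1/n).


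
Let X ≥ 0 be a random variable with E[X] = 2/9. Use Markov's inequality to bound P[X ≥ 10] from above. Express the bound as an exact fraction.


μ = E[X] = 2/9, a = 10.
Markov: P[X ≥ 10] ≤ μ/a = (2/9)/10 = 1/45.
Numerically: ≈ 0.022.
(Since a = 10 > μ = 0.222, the bound 1/45 is < 1 and informative.)

P[X ≥ 10] ≤ 1/45 ≈ 0.022.


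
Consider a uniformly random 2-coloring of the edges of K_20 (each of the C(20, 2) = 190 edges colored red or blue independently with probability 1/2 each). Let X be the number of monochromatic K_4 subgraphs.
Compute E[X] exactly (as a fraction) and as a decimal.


Let X = Σ_S X_S over the C(20, 4) = 4845 subsets S of size 4, where X_S = 1 if the K_4 on S is monochromatic.
For a fixed S, the K_4 on S has C(4, 2) = 6 edges. P[all 6 edges red] = (1/2)^6, and likewise for blue, so P[monochromatic] = 2·(1/2)^6 = 2^{1 − 6} = 1/32.
By linearity of expectation: E[X] = C(20, 4) · 2^{1 − 6} = 4845 · 1/32 = 4845/32.
Numerically: E[X] ≈ 151.406250.

E[X] = C(20,4)·2^(1−C(4,2)) = 4845/32 ≈ 151.406250.


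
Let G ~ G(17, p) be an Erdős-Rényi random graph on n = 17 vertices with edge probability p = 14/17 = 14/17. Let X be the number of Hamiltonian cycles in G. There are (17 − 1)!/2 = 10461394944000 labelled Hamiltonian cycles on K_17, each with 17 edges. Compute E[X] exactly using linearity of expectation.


K_17 has (17 − 1)!/2 = 10461394944000 labelled Hamiltonian cycles.
For each such Hamiltonian cycle H, let X_H = 1 if all 17 edges of H are present in G. Then P[X_H = 1] = p^{17} = (14/17)^{17} = 30491346729331195904/827240261886336764177.
By linearity of expectation: E[X] = Σ_H E[X_H] = 10461394944000 · p^{17} = 10461394944000 · 30491346729331195904/827240261886336764177 = 318982020509976309331579109376000/827240261886336764177.
Numerically: E[X] ≈ 3.85598e+11.

E[X] = 10461394944000 · (14/17)^{17} = 318982020509976309331579109376000/827240261886336764177 ≈ 3.85598e+11.


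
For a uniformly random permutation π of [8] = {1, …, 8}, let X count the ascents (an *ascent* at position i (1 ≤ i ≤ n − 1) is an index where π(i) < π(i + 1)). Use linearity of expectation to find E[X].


Write X = Σ X_I over i = 1, …, 7, with X_I the indicator of one ascent.
There are 7 indicators.
For each fixed i, the pair (π(i), π(i+1)) is a uniformly random ordered pair of distinct values from {1, …, 8}; by symmetry P[π(i) < π(i+1)] = 1/2.
By linearity: E[X] = 7 · (1/2) = (8 − 1) · (1/2) = 7/2 ≈ 3.50000.

E[X] = 7/2 = 3.50000.


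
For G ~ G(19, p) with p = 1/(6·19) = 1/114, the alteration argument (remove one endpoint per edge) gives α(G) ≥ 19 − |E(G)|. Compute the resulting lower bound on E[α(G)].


E[|E(G)|] = C(19, 2)·p = 171 · (1/114) = 3/2.
E[α(G)] ≥ n − E[|E(G)|] = 19 − 3/2 = 35/2.
Numerically: ≈ 17.500.
(This is only a lower bound; the true E[α(G)] may be larger.)

E[α(G)] ≥ 35/2 ≈ 17.500.


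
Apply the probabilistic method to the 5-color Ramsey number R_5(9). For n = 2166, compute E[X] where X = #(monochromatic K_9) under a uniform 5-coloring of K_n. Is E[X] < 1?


E[X] = C(2166, 9) · 5^{1 − 36} = 2844037944203015677277940 · 5^{−35} = 2844037944203015677277940/2910383045673370361328125.
As a reduced fraction: E[X] = 568807588840603135455588/582076609134674072265625 ≈ 0.9772040.
Is E[X] < 1? YES.
Since E[X] < 1, there exists a 5-coloring of K_{2166} with no monochromatic K_9; hence R_5(9) > 2166.

E[X] = 568807588840603135455588/582076609134674072265625 ≈ 0.9772040; E[X] < 1, so R_5(9) > 2166.


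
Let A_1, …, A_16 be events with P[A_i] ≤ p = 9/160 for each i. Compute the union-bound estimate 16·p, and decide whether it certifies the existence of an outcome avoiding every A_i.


Union bound: P[∪_{i=1}^{16} A_i] ≤ Σ_i P[A_i] ≤ 16·p = 16·(9/160) = 9/10.
Numerically: 9/10 ≈ 0.900.
Is 9/10 < 1? YES.
Since P[∪ A_i] ≤ 9/10 < 1, the complement has P[∩ A_i^c] ≥ 1 − 9/10 = 1/10 > 0, so some outcome avoids every A_i.

16·p = 9/10 ≈ 0.900; existence CERTIFIED by the union bound.


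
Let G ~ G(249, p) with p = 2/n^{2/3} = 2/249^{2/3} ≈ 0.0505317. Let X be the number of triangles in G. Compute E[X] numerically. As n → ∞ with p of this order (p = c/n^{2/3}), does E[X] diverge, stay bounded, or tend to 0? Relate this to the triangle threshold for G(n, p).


Number of potential triangles: C(249, 3) = 2542124.
Each occurs with probability p³ ≈ (0.0505317)³ ≈ 1.29030177e-04.
By linearity: E[X] = C(249, 3)·p³ ≈ 2542124 · 1.29030177e-04 ≈ 328.010710.
Since α = 2/3 < 1, p = c/n^{2/3} ≫ 1/n is above the triangle threshold p ~ 1/n. Asymptotically E[X] ~ (c³/6)·n^{3(1−α)} = (2³/6)·n^{1} → ∞; triangles are abundant w.h.p.

E[X] ≈ 328.010710; in regime p = Θ(1/n^{2/3}) E[X] diverges (above the triangle threshold p ~ 1/n).


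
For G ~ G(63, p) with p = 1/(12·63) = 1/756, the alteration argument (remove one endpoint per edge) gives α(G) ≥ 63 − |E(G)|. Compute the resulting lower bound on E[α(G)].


E[|E(G)|] = C(63, 2)·p = 1953 · (1/756) = 31/12.
E[α(G)] ≥ n − E[|E(G)|] = 63 − 31/12 = 725/12.
Numerically: ≈ 60.4167.
(This is only a lower bound; the true E[α(G)] may be larger.)

E[α(G)] ≥ 725/12 ≈ 60.4167.


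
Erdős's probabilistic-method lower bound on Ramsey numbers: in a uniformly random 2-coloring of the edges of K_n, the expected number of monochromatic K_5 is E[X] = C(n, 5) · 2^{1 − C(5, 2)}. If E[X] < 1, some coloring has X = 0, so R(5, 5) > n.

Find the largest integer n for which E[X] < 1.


We need C(n, 5) · 2^{1 − 10} < 1, i.e. C(n, 5) < 2^{10 − 1} = 512.
Check values of n near the boundary:
  n = 10: C(10, 5) = 252; 252 < 512? YES
  n = 11: C(11, 5) = 462; 462 < 512? YES
  n = 12: C(12, 5) = 792; 792 < 512? NO
The largest n with C(n, 5) < 512 is n = 11 (where E[X] = 231/256 ≈ 0.902344). Hence R(5, 5) > 11, i.e. R(5, 5) ≥ 12.

Largest n = 11; hence R(5, 5) > 11.


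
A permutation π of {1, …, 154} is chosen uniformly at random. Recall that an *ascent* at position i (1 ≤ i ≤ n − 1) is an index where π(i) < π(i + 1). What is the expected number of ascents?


Write X = Σ X_I over i = 1, …, 153, with X_I the indicator of one ascent.
There are 153 indicators.
For each fixed i, the pair (π(i), π(i+1)) is a uniformly random ordered pair of distinct values from {1, …, 154}; by symmetry P[π(i) < π(i+1)] = 1/2.
By linearity: E[X] = 153 · (1/2) = (154 − 1) · (1/2) = 153/2 ≈ 76.500000.

E[X] = 153/2 = 76.500000.


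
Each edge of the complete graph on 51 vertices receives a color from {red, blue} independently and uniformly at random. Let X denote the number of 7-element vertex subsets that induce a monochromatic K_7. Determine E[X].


Let X = Σ_S X_S over the C(51, 7) = 115775100 subsets S of size 7, where X_S = 1 if the K_7 on S is monochromatic.
For a fixed S, the K_7 on S has C(7, 2) = 21 edges. P[all 21 edges red] = (1/2)^21, and likewise for blue, so P[monochromatic] = 2·(1/2)^21 = 2^{1 − 21} = 1/1048576.
Summing: E[X] = C(51, 7) · 2^{1 − 21} = 115775100 · 1/1048576 = 28943775/262144.
Numerically: E[X] ≈ 110.4117.

E[X] = C(51,7)·2^(1−C(7,2)) = 28943775/262144 ≈ 110.4117.


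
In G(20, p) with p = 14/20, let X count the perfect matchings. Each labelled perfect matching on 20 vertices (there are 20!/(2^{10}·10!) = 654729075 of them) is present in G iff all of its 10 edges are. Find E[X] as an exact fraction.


K_20 has 20!/(2^{10}·10!) = 654729075 labelled perfect matchings.
For each such perfect matching H, let X_H = 1 if all 10 edges of H are present in G. Then P[X_H = 1] = p^{10} = (7/10)^{10} = 282475249/10000000000.
By linearity of expectation: E[X] = Σ_H E[X_H] = 654729075 · p^{10} = 654729075 · 282475249/10000000000 = 7397790339526587/400000000.
Numerically: E[X] ≈ 1.8494e+07.

E[X] = 654729075 · (7/10)^{10} = 7397790339526587/400000000 ≈ 1.8494e+07.


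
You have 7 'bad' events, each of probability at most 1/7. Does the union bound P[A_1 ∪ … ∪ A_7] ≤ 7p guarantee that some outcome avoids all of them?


Union bound: P[∪_{i=1}^{7} A_i] ≤ Σ_i P[A_i] ≤ 7·p = 7·(1/7) = 1.
Numerically: 1 ≈ 1.0000.
Is 1 < 1? NO.
Since the bound 1 is ≥ 1, the union bound is uninformative here; it does NOT by itself certify existence.

7·p = 1 ≈ 1.0000; existence NOT certified by the union bound.


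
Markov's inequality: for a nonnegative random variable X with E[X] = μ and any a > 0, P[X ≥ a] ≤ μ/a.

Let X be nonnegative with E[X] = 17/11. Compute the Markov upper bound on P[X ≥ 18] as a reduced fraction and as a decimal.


μ = E[X] = 17/11, a = 18.
Markov: P[X ≥ 18] ≤ μ/a = (17/11)/18 = 17/198.
Numerically: ≈ 0.08586.
(Since a = 18 > μ = 1.54545, the bound 17/198 is < 1 and informative.)

P[X ≥ 18] ≤ 17/198 ≈ 0.08586.


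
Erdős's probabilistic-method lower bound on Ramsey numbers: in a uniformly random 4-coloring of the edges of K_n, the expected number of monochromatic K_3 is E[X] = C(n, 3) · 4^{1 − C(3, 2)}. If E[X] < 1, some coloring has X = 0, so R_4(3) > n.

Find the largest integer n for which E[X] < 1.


We need C(n, 3) · 4^{1 − 3} < 1, i.e. C(n, 3) < 4^{3 − 1} = 16.
Check values of n near the boundary:
  n = 3: C(3, 3) = 1; 1 < 16? YES
  n = 4: C(4, 3) = 4; 4 < 16? YES
  n = 5: C(5, 3) = 10; 10 < 16? YES
  n = 6: C(6, 3) = 20; 20 < 16? NO
The largest n with C(n, 3) < 16 is n = 5 (where E[X] = 5/8 ≈ 0.62500). Hence R_4(3) > 5, i.e. R_4(3) ≥ 6.

Largest n = 5; hence R_4(3) > 5.


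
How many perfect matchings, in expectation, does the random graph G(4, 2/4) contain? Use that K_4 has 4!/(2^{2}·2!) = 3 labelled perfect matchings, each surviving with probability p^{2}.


K_4 has 4!/(2^{2}·2!) = 3 labelled perfect matchings.
For each such perfect matching H, let X_H = 1 if all 2 edges of H are present in G. Then P[X_H = 1] = p^{2} = (1/2)^{2} = 1/4.
Summing the indicators: E[X] = Σ_H E[X_H] = 3 · p^{2} = 3 · 1/4 = 3/4.
Numerically: E[X] ≈ 0.75.

E[X] = 3 · (1/2)^{2} = 3/4 ≈ 0.75.


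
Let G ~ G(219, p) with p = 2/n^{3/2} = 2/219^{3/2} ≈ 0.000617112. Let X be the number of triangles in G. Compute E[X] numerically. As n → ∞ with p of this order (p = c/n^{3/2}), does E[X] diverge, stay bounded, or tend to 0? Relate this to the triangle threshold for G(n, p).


Number of potential triangles: C(219, 3) = 1726669.
Each occurs with probability p³ ≈ (0.000617112)³ ≈ 2.35012775e-10.
By linearity: E[X] = C(219, 3)·p³ ≈ 1726669 · 2.35012775e-10 ≈ 0.000406.
Since α = 3/2 > 1, p = c/n^{3/2} = o(1/n) is below the triangle threshold p ~ 1/n. Asymptotically E[X] ~ (c³/6)·n^{3(1−α)} = (2³/6)·n^{-1.5} → 0, so by Markov's inequality G has no triangles w.h.p.

E[X] ≈ 0.000406; in regime p = Θ(1/n^{3/2}) E[X] tends to 0 (below the triangle threshold p ~ 1/n).


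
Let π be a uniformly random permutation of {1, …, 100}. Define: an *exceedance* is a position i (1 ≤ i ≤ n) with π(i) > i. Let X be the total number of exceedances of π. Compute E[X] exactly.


Write X = Σ_{i=1}^{100} X_i, where X_i = 1_{π(i) > i}.
For each fixed i, π(i) is uniform over {1, …, 100} (marginal of a uniform permutation), so P[π(i) > i] = (n − i)/n. Summing: Σ_{i=1}^{100} (n − i)/n = (0 + 1 + … + 99)/100 = 100(100 − 1)/(2·100) = (100 − 1)/2.
Hence E[X] = Σ_{i=1}^{100} (100 − i)/100 = 99/2 ≈ 49.500000.

E[X] = 99/2 = 49.500000.


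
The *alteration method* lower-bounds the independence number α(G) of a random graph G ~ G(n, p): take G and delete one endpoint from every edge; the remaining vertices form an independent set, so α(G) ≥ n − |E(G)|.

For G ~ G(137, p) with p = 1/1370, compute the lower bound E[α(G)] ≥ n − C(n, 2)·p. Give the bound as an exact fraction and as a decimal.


E[|E(G)|] = C(137, 2)·p = 9316 · (1/1370) = 34/5.
E[α(G)] ≥ n − E[|E(G)|] = 137 − 34/5 = 651/5.
Numerically: ≈ 130.200000.
(This is only a lower bound; the true E[α(G)] may be larger.)

E[α(G)] ≥ 651/5 ≈ 130.200000.


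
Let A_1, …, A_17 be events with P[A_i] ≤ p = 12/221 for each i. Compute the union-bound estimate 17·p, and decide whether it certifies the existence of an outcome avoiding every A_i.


Union bound: P[∪_{i=1}^{17} A_i] ≤ Σ_i P[A_i] ≤ 17·p = 17·(12/221) = 12/13.
Numerically: 12/13 ≈ 0.923077.
Is 12/13 < 1? YES.
Since P[∪ A_i] ≤ 12/13 < 1, the complement has P[∩ A_i^c] ≥ 1 − 12/13 = 1/13 > 0, so some outcome avoids every A_i.

17·p = 12/13 ≈ 0.923077; existence CERTIFIED by the union bound.


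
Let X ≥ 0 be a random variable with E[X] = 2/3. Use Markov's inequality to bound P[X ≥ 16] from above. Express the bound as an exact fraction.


μ = E[X] = 2/3, a = 16.
Markov: P[X ≥ 16] ≤ μ/a = (2/3)/16 = 1/24.
Numerically: ≈ 0.042.
(Since a = 16 > μ = 0.667, the bound 1/24 is < 1 and informative.)

P[X ≥ 16] ≤ 1/24 ≈ 0.042.


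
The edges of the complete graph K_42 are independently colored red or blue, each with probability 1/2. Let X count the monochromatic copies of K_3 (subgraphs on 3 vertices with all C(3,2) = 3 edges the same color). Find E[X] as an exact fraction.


Let X = Σ_S X_S over the C(42, 3) = 11480 subsets S of size 3, where X_S = 1 if the K_3 on S is monochromatic.
For a fixed S, the K_3 on S has C(3, 2) = 3 edges. P[all 3 edges red] = (1/2)^3, and likewise for blue, so P[monochromatic] = 2·(1/2)^3 = 2^{1 − 3} = 1/4.
By linearity: E[X] = C(42, 3) · 2^{1 − 3} = 11480 · 1/4 = 2870.
Numerically: E[X] ≈ 2870.000.

E[X] = C(42,3)·2^(1−C(3,2)) = 2870 ≈ 2870.000.


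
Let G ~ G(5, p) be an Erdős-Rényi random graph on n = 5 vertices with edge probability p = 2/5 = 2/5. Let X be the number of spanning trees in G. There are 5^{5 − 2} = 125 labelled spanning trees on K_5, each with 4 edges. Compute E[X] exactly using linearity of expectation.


K_5 has 5^{5 − 2} = 125 labelled spanning trees.
For each such spanning tree H, let X_H = 1 if all 4 edges of H are present in G. Then P[X_H = 1] = p^{4} = (2/5)^{4} = 16/625.
Summing the indicators: E[X] = Σ_H E[X_H] = 125 · p^{4} = 125 · 16/625 = 16/5.
Numerically: E[X] ≈ 3.2.

E[X] = 125 · (2/5)^{4} = 16/5 ≈ 3.2.


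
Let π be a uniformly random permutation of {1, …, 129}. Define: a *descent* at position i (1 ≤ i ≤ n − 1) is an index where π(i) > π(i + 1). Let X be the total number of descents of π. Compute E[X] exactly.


Write X = Σ X_I over i = 1, …, 128, with X_I the indicator of one descent.
There are 128 indicators.
For each fixed i, the pair (π(i), π(i+1)) is a uniformly random ordered pair of distinct values from {1, …, 129}; by symmetry P[π(i) > π(i+1)] = 1/2.
By linearity: E[X] = 128 · (1/2) = (129 − 1) · (1/2) = 64 ≈ 64.000.

E[X] = 64 = 64.000.


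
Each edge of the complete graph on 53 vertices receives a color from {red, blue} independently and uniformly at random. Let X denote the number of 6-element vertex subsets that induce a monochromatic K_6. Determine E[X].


Let X = Σ_S X_S over the C(53, 6) = 22957480 subsets S of size 6, where X_S = 1 if the K_6 on S is monochromatic.
For a fixed S, the K_6 on S has C(6, 2) = 15 edges. P[all 15 edges red] = (1/2)^15, and likewise for blue, so P[monochromatic] = 2·(1/2)^15 = 2^{1 − 15} = 1/16384.
Summing: E[X] = C(53, 6) · 2^{1 − 15} = 22957480 · 1/16384 = 2869685/2048.
Numerically: E[X] ≈ 1401.213379.

E[X] = C(53,6)·2^(1−C(6,2)) = 2869685/2048 ≈ 1401.213379.


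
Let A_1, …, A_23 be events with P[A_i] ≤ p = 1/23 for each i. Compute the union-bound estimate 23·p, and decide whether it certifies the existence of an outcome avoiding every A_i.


Union bound: P[∪_{i=1}^{23} A_i] ≤ Σ_i P[A_i] ≤ 23·p = 23·(1/23) = 1.
Numerically: 1 ≈ 1.000.
Is 1 < 1? NO.
Since the bound 1 is ≥ 1, the union bound is uninformative here; it does NOT by itself certify existence.

23·p = 1 ≈ 1.000; existence NOT certified by the union bound.


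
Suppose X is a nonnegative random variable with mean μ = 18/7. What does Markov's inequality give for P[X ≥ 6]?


μ = E[X] = 18/7, a = 6.
Markov: P[X ≥ 6] ≤ μ/a = (18/7)/6 = 3/7.
Numerically: ≈ 0.429.
(Since a = 6 > μ = 2.571, the bound 3/7 is < 1 and informative.)

P[X ≥ 6] ≤ 3/7 ≈ 0.429.


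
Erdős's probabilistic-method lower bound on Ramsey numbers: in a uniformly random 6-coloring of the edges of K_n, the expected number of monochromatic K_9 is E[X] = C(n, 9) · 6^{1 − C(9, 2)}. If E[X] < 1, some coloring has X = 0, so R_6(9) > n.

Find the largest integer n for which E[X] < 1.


We need C(n, 9) · 6^{1 − 36} < 1, i.e. C(n, 9) < 6^{36 − 1} = 1719070799748422591028658176.
Check values of n near the boundary:
  n = 4403: C(4403, 9) = 1699894433046281918452233150; 1699894433046281918452233150 < 1719070799748422591028658176? YES
  n = 4404: C(4404, 9) = 1703375445537161676647015880; 1703375445537161676647015880 < 1719070799748422591028658176? YES
  n = 4405: C(4405, 9) = 1706862792900636302463627150; 1706862792900636302463627150 < 1719070799748422591028658176? YES
  n = 4406: C(4406, 9) = 1710356485221788389505285700; 1710356485221788389505285700 < 1719070799748422591028658176? YES
  n = 4407: C(4407, 9) = 1713856532599459170657070050; 1713856532599459170657070050 < 1719070799748422591028658176? YES
  n = 4408: C(4408, 9) = 1717362945146264156457459600; 1717362945146264156457459600 < 1719070799748422591028658176? YES
  n = 4409: C(4409, 9) = 1720875732988608787686577131; 1720875732988608787686577131 < 1719070799748422591028658176? NO
  n = 4410: C(4410, 9) = 1724394906266704102180823710; 1724394906266704102180823710 < 1719070799748422591028658176? NO
The largest n with C(n, 9) < 1719070799748422591028658176 is n = 4408 (where E[X] = 35778394690547169926197075/35813974994758803979763712 ≈ 0.9990065). Hence R_6(9) > 4408, i.e. R_6(9) ≥ 4409.

Largest n = 4408; hence R_6(9) > 4408.


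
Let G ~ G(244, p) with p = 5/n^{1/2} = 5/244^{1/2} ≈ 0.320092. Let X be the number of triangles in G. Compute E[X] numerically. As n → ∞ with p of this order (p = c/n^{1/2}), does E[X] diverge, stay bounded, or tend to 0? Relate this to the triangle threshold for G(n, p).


Number of potential triangles: C(244, 3) = 2391444.
Each occurs with probability p³ ≈ (0.320092)³ ≈ 3.27963320e-02.
By linearity: E[X] = C(244, 3)·p³ ≈ 2391444 · 3.27963320e-02 ≈ 78430.591264.
Since α = 1/2 < 1, p = c/n^{1/2} ≫ 1/n is above the triangle threshold p ~ 1/n. Asymptotically E[X] ~ (c³/6)·n^{3(1−α)} = (5³/6)·n^{1.5} → ∞; triangles are abundant w.h.p.

E[X] ≈ 78430.591264; in regime p = Θ(1/n^{1/2}) E[X] diverges (above the triangle threshold p ~ 1/n).


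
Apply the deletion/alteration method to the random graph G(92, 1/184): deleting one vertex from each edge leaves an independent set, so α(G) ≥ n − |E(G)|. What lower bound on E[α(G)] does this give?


E[|E(G)|] = C(92, 2)·p = 4186 · (1/184) = 91/4.
E[α(G)] ≥ n − E[|E(G)|] = 92 − 91/4 = 277/4.
Numerically: ≈ 69.2500.
(This is only a lower bound; the true E[α(G)] may be larger.)

E[α(G)] ≥ 277/4 ≈ 69.2500.


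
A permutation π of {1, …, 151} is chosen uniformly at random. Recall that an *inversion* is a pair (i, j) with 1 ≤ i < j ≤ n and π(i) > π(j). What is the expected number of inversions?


Write X = Σ X_I over the C(151, 2) = 11325 pairs i < j, with X_I the indicator of one inversion.
There are 11325 indicators.
For each fixed pair i < j, the values π(i) and π(j) are two distinct elements of {1, …, 151} in uniformly random order; by symmetry P[π(i) > π(j)] = 1/2.
By linearity: E[X] = 11325 · (1/2) = C(151, 2) · (1/2) = 11325/2 = 11325/2 ≈ 5662.500000.

E[X] = 11325/2 = 5662.500000.


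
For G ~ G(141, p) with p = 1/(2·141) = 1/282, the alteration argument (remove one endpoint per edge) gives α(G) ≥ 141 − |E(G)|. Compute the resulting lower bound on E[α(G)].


E[|E(G)|] = C(141, 2)·p = 9870 · (1/282) = 35.
E[α(G)] ≥ n − E[|E(G)|] = 141 − 35 = 106.
Numerically: ≈ 106.0000.
(This is only a lower bound; the true E[α(G)] may be larger.)

E[α(G)] ≥ 106 ≈ 106.0000.


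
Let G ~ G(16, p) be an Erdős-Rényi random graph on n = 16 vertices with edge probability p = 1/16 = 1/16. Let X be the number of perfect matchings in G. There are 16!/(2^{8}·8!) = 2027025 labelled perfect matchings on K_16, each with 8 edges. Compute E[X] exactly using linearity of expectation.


K_16 has 16!/(2^{8}·8!) = 2027025 labelled perfect matchings.
For each such perfect matching H, let X_H = 1 if all 8 edges of H are present in G. Then P[X_H = 1] = p^{8} = (1/16)^{8} = 1/4294967296.
By linearity of expectation: E[X] = Σ_H E[X_H] = 2027025 · p^{8} = 2027025 · 1/4294967296 = 2027025/4294967296.
Numerically: E[X] ≈ 0.000472.

E[X] = 2027025 · (1/16)^{8} = 2027025/4294967296 ≈ 0.000472.
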